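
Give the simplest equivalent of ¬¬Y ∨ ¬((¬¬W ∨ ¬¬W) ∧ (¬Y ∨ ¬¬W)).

¬¬Y ∨ ¬((¬¬W ∨ ¬¬W) ∧ (¬Y ∨ ¬¬W))
= ¬¬Y ∨ ¬(¬¬W ∨ ¬¬W ∧ ¬Y)
= ¬¬Y ∨ ¬¬¬W
= Y ∨ ¬¬¬W
= Y ∨ ¬W

Y ∨ ¬W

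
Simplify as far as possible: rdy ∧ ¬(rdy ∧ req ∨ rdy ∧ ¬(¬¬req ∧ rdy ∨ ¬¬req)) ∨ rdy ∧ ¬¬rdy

rdy

rdy ∧ ¬(rdy ∧ req ∨ rdy ∧ ¬(¬¬req ∧ rdy ∨ ¬¬req)) ∨ rdy ∧ ¬¬rdy
= rdy ∧ ¬(rdy ∧ req ∨ rdy ∧ ¬(¬¬req ∧ rdy ∨ ¬¬req)) ∨ rdy ∧ rdy   — double negation
= rdy ∧ ¬(rdy ∧ req ∨ rdy ∧ ¬¬¬req) ∨ rdy ∧ rdy   — absorption
= rdy ∧ ¬(rdy ∧ req ∨ rdy ∧ ¬req) ∨ rdy ∧ rdy   — double negation
= rdy ∧ ¬rdy ∨ rdy ∧ rdy   — distribution
= rdy   — distribution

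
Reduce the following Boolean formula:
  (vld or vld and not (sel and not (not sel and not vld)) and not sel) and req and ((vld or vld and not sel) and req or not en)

vld and req

(vld or vld and not (sel and not (not sel and not vld)) and not sel) and req and ((vld or vld and not sel) and req or not en)
= (vld or vld and not (sel and (sel or vld)) and not sel) and req and ((vld or vld and not sel) and req or not en)   (De Morgan)
= (vld or vld and not sel and not sel) and req and ((vld or vld and not sel) and req or not en)   (absorption)
= (vld or vld and not sel) and req and ((vld or vld and not sel) and req or not en)   (idempotence)
= (vld or vld and not sel) and req   (absorption)
= vld and req   (absorption)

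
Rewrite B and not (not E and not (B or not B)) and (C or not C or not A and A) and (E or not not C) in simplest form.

B and (E or C)

B and not (not E and not (B or not B)) and (C or not C or not A and A) and (E or not not C)
= B and not (not E and not (B or not B)) and (C or not C) and (E or not not C)
= B and not (not E and not (B or not B)) and (E or not not C)
= B and (E or B or not B) and (E or not not C)
= B and (E or (B or not B) and not not C)
= B and (E or not not C)
= B and (E or C)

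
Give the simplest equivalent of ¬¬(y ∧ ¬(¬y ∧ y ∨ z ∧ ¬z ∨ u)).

y ∧ ¬u

¬¬(y ∧ ¬(¬y ∧ y ∨ z ∧ ¬z ∨ u))
= ¬¬(y ∧ ¬(z ∧ ¬z ∨ u))   (complement / identity)
= ¬¬(y ∧ ¬u)   (complement / identity)
= y ∧ ¬u   (double negation)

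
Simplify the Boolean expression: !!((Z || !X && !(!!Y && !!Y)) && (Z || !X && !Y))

Z || !X && !Y

!!((Z || !X && !(!!Y && !!Y)) && (Z || !X && !Y))
= !!((Z || !X && (!Y || !Y)) && (Z || !X && !Y))   (De Morgan)
= !!((Z || !X && !Y) && (Z || !X && !Y))   (idempotence)
= !!(Z || !X && !Y)   (idempotence)
= Z || !X && !Y   (double negation)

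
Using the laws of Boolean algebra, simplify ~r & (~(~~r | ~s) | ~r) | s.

~r | s

~r & (~(~~r | ~s) | ~r) | s
= ~r & (~r & s | ~r) | s
= ~r & ~r | s
= ~r | s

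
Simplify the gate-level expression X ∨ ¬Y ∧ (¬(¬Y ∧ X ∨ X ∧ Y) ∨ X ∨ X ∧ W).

X ∨ ¬Y ∧ (¬(¬Y ∧ X ∨ X ∧ Y) ∨ X ∨ X ∧ W)
= X ∨ ¬Y ∧ (¬(¬Y ∧ X ∨ X ∧ Y) ∨ X)   [absorption]
= X ∨ ¬Y ∧ (¬X ∨ X)   [distribution]
= X ∨ ¬Y   [complement / identity]

X ∨ ¬Y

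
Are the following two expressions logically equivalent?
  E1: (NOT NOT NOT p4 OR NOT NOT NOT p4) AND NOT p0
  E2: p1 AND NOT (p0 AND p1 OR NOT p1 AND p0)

E1: (NOT NOT NOT p4 OR NOT NOT NOT p4) AND NOT p0
    = NOT NOT NOT p4 AND NOT p0
    = NOT p4 AND NOT p0
E2: p1 AND NOT (p0 AND p1 OR NOT p1 AND p0)
    = p1 AND NOT p0
These differ: at p0=0, p1=0, p4=0, E1 = 1 but E2 = 0.

No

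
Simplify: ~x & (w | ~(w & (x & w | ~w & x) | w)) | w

~x & (w | ~(w & (x & w | ~w & x) | w)) | w
= ~x & (w | ~(w & x | w)) | w
= ~x & (w | ~w) | w
= ~x | w

~x | w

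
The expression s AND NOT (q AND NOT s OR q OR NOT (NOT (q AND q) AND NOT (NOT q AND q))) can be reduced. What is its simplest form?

s AND NOT (q AND NOT s OR q OR NOT (NOT (q AND q) AND NOT (NOT q AND q)))
= s AND NOT (q AND NOT s OR q OR q AND q OR NOT q AND q)   — De Morgan
= s AND NOT (q AND NOT s OR q OR q)   — distribution
= s AND NOT (q AND NOT s OR q)   — idempotence
= s AND NOT q   — absorption

s AND NOT q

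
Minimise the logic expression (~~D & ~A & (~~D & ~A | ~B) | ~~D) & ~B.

(~~D & ~A & (~~D & ~A | ~B) | ~~D) & ~B
= (~~D & ~A | ~~D) & ~B   — absorption
= ~~D & ~B   — absorption
= D & ~B   — double negation

D & ~B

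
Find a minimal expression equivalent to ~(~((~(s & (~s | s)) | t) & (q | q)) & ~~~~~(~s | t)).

~s | t

~(~((~(s & (~s | s)) | t) & (q | q)) & ~~~~~(~s | t))
= ~(~((~(s & (~s | s)) | t) & (q | q)) & ~~~(~s | t))
= (~(s & (~s | s)) | t) & (q | q) | ~~(~s | t)
= (~s | t) & (q | q) | ~~(~s | t)
= (~s | t) & (q | q) | ~s | t
= (~s | t) & q | ~s | t
= ~s | t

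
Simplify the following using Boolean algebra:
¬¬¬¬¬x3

¬¬¬¬¬x3
= ¬¬¬x3   [double negation]
= ¬x3   [double negation]

¬x3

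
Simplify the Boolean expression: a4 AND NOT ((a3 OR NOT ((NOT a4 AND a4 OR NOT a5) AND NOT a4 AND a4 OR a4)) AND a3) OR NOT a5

a4 AND NOT a3 OR NOT a5

a4 AND NOT ((a3 OR NOT ((NOT a4 AND a4 OR NOT a5) AND NOT a4 AND a4 OR a4)) AND a3) OR NOT a5
= a4 AND NOT ((a3 OR NOT (NOT a4 AND a4 OR a4)) AND a3) OR NOT a5   — absorption
= a4 AND NOT ((a3 OR NOT a4) AND a3) OR NOT a5   — complement / identity
= a4 AND NOT a3 OR NOT a5   — absorption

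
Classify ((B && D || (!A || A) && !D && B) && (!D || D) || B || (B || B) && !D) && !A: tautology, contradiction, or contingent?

contingent

((B && D || (!A || A) && !D && B) && (!D || D) || B || (B || B) && !D) && !A
= (B && D || (!A || A) && !D && B || B || (B || B) && !D) && !A   — complement / identity
= (B && D || !D && B || B || (B || B) && !D) && !A   — complement / identity
= (B || B || (B || B) && !D) && !A   — distribution
= (B || B) && !A   — absorption
= B && !A   — idempotence
This depends on A, B, so it is not a constant.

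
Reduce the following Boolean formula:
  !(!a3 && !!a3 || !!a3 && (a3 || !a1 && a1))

!a3

!(!a3 && !!a3 || !!a3 && (a3 || !a1 && a1))
= !(!a3 && !!a3 || !!a3 && a3)   — complement / identity
= !!!a3   — distribution
= !a3   — double negation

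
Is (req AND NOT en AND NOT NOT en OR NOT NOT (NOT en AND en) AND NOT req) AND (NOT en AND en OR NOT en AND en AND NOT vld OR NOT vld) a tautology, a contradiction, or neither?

(req AND NOT en AND NOT NOT en OR NOT NOT (NOT en AND en) AND NOT req) AND (NOT en AND en OR NOT en AND en AND NOT vld OR NOT vld)
= (req AND NOT en AND NOT NOT en OR NOT NOT (NOT en AND en) AND NOT req) AND (NOT en AND en OR NOT vld)   (absorption)
= (req AND NOT en AND NOT NOT en OR NOT en AND en AND NOT req) AND (NOT en AND en OR NOT vld)   (double negation)
= (req AND NOT en AND en OR NOT en AND en AND NOT req) AND (NOT en AND en OR NOT vld)   (double negation)
= NOT en AND en AND (NOT en AND en OR NOT vld)   (distribution)
= NOT en AND en   (absorption)
= FALSE   (complement)

contradiction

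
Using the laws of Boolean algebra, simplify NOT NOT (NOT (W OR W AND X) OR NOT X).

NOT W OR NOT X

NOT NOT (NOT (W OR W AND X) OR NOT X)
= NOT NOT (NOT W OR NOT X)   — absorption
= NOT W OR NOT X   — double negation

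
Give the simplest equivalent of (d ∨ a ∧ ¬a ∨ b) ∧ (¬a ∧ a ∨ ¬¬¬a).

(d ∨ b) ∧ ¬a

(d ∨ a ∧ ¬a ∨ b) ∧ (¬a ∧ a ∨ ¬¬¬a)
= (d ∨ b) ∧ (¬a ∧ a ∨ ¬¬¬a)
= (d ∨ b) ∧ ¬¬¬a
= (d ∨ b) ∧ ¬a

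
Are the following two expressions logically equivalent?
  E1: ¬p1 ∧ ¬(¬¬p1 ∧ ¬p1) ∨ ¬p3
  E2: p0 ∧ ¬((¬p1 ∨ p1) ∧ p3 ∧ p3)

No

E1: ¬p1 ∧ ¬(¬¬p1 ∧ ¬p1) ∨ ¬p3
    = ¬p1 ∧ (¬p1 ∨ p1) ∨ ¬p3   [De Morgan]
    = ¬p1 ∨ ¬p3   [complement / identity]
E2: p0 ∧ ¬((¬p1 ∨ p1) ∧ p3 ∧ p3)
    = p0 ∧ ¬(p3 ∧ p3)   [complement / identity]
    = p0 ∧ ¬p3   [idempotence]
These differ: at p0=0, p1=0, p3=0, E1 = 1 but E2 = 0.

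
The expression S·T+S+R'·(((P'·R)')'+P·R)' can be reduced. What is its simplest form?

S+R'

S·T+S+R'·(((P'·R)')'+P·R)'
= S·T+S+R'·(P'·R+P·R)'   — double negation
= S·T+S+R'·R'   — distribution
= S+R'·R'   — absorption
= S+R'   — idempotence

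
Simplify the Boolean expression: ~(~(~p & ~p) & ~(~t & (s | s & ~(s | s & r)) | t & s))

~(~(~p & ~p) & ~(~t & (s | s & ~(s | s & r)) | t & s))
= ~(~(~p & ~p) & ~(~t & (s | s & ~s) | t & s))   [absorption]
= ~(~(~p & ~p) & ~(~t & s | t & s))   [complement / identity]
= ~p & ~p | ~t & s | t & s   [De Morgan]
= ~p & ~p | s   [distribution]
= ~p | s   [idempotence]

~p | s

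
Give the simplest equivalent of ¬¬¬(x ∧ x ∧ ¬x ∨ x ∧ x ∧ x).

¬x

¬¬¬(x ∧ x ∧ ¬x ∨ x ∧ x ∧ x)
= ¬¬¬(x ∧ x)   (distribution)
= ¬¬¬x   (idempotence)
= ¬x   (double negation)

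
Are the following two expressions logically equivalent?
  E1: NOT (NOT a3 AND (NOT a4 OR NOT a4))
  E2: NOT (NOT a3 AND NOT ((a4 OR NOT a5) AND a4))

Yes

E1: NOT (NOT a3 AND (NOT a4 OR NOT a4))
    = NOT (NOT a3 AND NOT a4)
    = a3 OR a4
E2: NOT (NOT a3 AND NOT ((a4 OR NOT a5) AND a4))
    = a3 OR (a4 OR NOT a5) AND a4
    = a3 OR a4
Both reduce to a3 OR a4, so they are equivalent.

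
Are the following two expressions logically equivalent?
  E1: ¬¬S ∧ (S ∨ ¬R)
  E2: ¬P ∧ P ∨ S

E1: ¬¬S ∧ (S ∨ ¬R)
    = S ∧ (S ∨ ¬R)
    = S
E2: ¬P ∧ P ∨ S
    = S
Both reduce to S, so they are equivalent.

Yes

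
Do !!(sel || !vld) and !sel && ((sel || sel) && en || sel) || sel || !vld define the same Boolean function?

E1: !!(sel || !vld)
    = sel || !vld
E2: !sel && ((sel || sel) && en || sel) || sel || !vld
    = !sel && (sel && en || sel) || sel || !vld
    = !sel && sel || sel || !vld
    = sel || !vld
Both reduce to sel || !vld, so they are equivalent.

Yes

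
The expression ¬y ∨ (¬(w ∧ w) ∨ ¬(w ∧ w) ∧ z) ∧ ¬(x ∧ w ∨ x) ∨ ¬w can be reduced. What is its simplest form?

¬y ∨ ¬w

¬y ∨ (¬(w ∧ w) ∨ ¬(w ∧ w) ∧ z) ∧ ¬(x ∧ w ∨ x) ∨ ¬w
= ¬y ∨ ¬(w ∧ w) ∧ ¬(x ∧ w ∨ x) ∨ ¬w   [absorption]
= ¬y ∨ ¬w ∧ ¬(x ∧ w ∨ x) ∨ ¬w   [idempotence]
= ¬y ∨ ¬w ∧ ¬x ∨ ¬w   [absorption]
= ¬y ∨ ¬w   [absorption]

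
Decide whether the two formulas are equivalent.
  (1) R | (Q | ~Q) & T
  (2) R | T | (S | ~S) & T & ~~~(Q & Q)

Yes

E1: R | (Q | ~Q) & T
    = R | T
E2: R | T | (S | ~S) & T & ~~~(Q & Q)
    = R | T | T & ~~~(Q & Q)
    = R | T | T & ~~~Q
    = R | T | T & ~Q
    = R | T
Both reduce to R | T, so they are equivalent.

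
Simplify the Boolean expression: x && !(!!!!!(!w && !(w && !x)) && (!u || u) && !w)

x

x && !(!!!!!(!w && !(w && !x)) && (!u || u) && !w)
= x && !(!!!!(w || w && !x) && (!u || u) && !w)
= x && !(!!!!w && (!u || u) && !w)
= x && !(!!!!w && !w)
= x && !(!!w && !w)
= x && (!w || w)
= x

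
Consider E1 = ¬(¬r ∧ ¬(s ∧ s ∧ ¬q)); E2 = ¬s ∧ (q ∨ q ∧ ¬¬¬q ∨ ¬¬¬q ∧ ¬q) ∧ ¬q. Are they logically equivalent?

E1: ¬(¬r ∧ ¬(s ∧ s ∧ ¬q))
    = ¬(¬r ∧ ¬(s ∧ ¬q))   — idempotence
    = r ∨ s ∧ ¬q   — De Morgan
E2: ¬s ∧ (q ∨ q ∧ ¬¬¬q ∨ ¬¬¬q ∧ ¬q) ∧ ¬q
    = ¬s ∧ (q ∨ ¬¬¬q) ∧ ¬q   — distribution
    = ¬s ∧ (q ∨ ¬q) ∧ ¬q   — double negation
    = ¬s ∧ ¬q   — complement / identity
These differ: at q=0, r=1, s=1, E1 = 1 but E2 = 0.

No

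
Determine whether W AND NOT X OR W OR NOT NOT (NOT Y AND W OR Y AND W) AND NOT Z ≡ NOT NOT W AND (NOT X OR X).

Yes

E1: W AND NOT X OR W OR NOT NOT (NOT Y AND W OR Y AND W) AND NOT Z
    = W AND NOT X OR W OR NOT NOT W AND NOT Z   (distribution)
    = W AND NOT X OR W OR W AND NOT Z   (double negation)
    = W AND NOT X OR W   (absorption)
    = W   (absorption)
E2: NOT NOT W AND (NOT X OR X)
    = W AND (NOT X OR X)   (double negation)
    = W   (complement / identity)
Both reduce to W, so they are equivalent.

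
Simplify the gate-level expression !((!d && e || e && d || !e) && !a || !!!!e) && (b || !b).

a && !e

!((!d && e || e && d || !e) && !a || !!!!e) && (b || !b)
= !((e || !e) && !a || !!!!e) && (b || !b)   [distribution]
= !((e || !e) && !a || !!!!e)   [complement / identity]
= !(!a || !!!!e)   [complement / identity]
= a && !!!e   [De Morgan]
= a && !e   [double negation]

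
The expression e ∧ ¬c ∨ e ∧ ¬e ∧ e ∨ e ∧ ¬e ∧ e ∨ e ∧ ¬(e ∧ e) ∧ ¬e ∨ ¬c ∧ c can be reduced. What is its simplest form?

e ∧ ¬c

e ∧ ¬c ∨ e ∧ ¬e ∧ e ∨ e ∧ ¬e ∧ e ∨ e ∧ ¬(e ∧ e) ∧ ¬e ∨ ¬c ∧ c
= e ∧ ¬c ∨ e ∧ ¬e ∧ e ∨ e ∧ ¬(e ∧ e) ∧ ¬e ∨ ¬c ∧ c   [idempotence]
= e ∧ ¬c ∨ e ∧ ¬e ∧ e ∨ e ∧ ¬e ∧ ¬e ∨ ¬c ∧ c   [idempotence]
= e ∧ ¬c ∨ e ∧ ¬e ∧ e ∨ e ∧ ¬e ∧ ¬e   [complement / identity]
= e ∧ ¬c ∨ e ∧ ¬e   [distribution]
= e ∧ ¬c   [complement / identity]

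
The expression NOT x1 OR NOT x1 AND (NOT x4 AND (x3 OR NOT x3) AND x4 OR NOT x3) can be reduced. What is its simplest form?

NOT x1

NOT x1 OR NOT x1 AND (NOT x4 AND (x3 OR NOT x3) AND x4 OR NOT x3)
= NOT x1 OR NOT x1 AND (NOT x4 AND x4 OR NOT x3)   — complement / identity
= NOT x1 OR NOT x1 AND NOT x3   — complement / identity
= NOT x1   — absorption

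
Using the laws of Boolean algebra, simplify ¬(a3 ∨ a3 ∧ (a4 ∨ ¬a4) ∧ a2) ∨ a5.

¬a3 ∨ a5

¬(a3 ∨ a3 ∧ (a4 ∨ ¬a4) ∧ a2) ∨ a5
= ¬(a3 ∨ a3 ∧ a2) ∨ a5   [complement / identity]
= ¬a3 ∨ a5   [absorption]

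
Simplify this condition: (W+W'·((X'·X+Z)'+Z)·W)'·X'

(W+W'·((X'·X+Z)'+Z)·W)'·X'
= (W+W'·(Z'+Z)·W)'·X'   (complement / identity)
= (W+W'·W)'·X'   (complement / identity)
= W'·X'   (complement / identity)

W'·X'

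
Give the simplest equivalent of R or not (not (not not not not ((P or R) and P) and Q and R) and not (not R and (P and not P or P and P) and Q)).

R or P and Q

R or not (not (not not not not ((P or R) and P) and Q and R) and not (not R and (P and not P or P and P) and Q))
= R or not (not (not not not not ((P or R) and P) and Q and R) and not (not R and P and Q))   [distribution]
= R or not (not (not not ((P or R) and P) and Q and R) and not (not R and P and Q))   [double negation]
= R or not (not (not not P and Q and R) and not (not R and P and Q))   [absorption]
= R or not not P and Q and R or not R and P and Q   [De Morgan]
= R or P and Q and R or not R and P and Q   [double negation]
= R or P and Q   [distribution]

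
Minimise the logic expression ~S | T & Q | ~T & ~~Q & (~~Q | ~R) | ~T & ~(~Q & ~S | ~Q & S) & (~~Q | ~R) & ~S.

~S | Q

~S | T & Q | ~T & ~~Q & (~~Q | ~R) | ~T & ~(~Q & ~S | ~Q & S) & (~~Q | ~R) & ~S
= ~S | T & Q | ~T & ~~Q & (~~Q | ~R) | ~T & ~~Q & (~~Q | ~R) & ~S   [distribution]
= ~S | T & Q | ~T & ~~Q & (~~Q | ~R)   [absorption]
= ~S | T & Q | ~T & ~~Q   [absorption]
= ~S | T & Q | ~T & Q   [double negation]
= ~S | Q   [distribution]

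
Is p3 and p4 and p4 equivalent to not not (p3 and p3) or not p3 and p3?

No

E1: p3 and p4 and p4
    = p3 and p4
E2: not not (p3 and p3) or not p3 and p3
    = p3 and p3 or not p3 and p3
    = p3
These differ: at p3=1, p4=0, E1 = 0 but E2 = 1.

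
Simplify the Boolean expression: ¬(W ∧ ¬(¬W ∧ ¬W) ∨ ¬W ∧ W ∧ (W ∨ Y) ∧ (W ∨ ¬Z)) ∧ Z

¬W ∧ Z

¬(W ∧ ¬(¬W ∧ ¬W) ∨ ¬W ∧ W ∧ (W ∨ Y) ∧ (W ∨ ¬Z)) ∧ Z
= ¬(W ∧ ¬(¬W ∧ ¬W) ∨ ¬W ∧ W ∧ (W ∨ ¬Z)) ∧ Z
= ¬(W ∧ ¬(¬W ∧ ¬W) ∨ ¬W ∧ W) ∧ Z
= ¬(W ∧ ¬¬W ∨ ¬W ∧ W) ∧ Z
= ¬(W ∧ W ∨ ¬W ∧ W) ∧ Z
= ¬W ∧ Z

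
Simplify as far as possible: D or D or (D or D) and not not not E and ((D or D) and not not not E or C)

D

D or D or (D or D) and not not not E and ((D or D) and not not not E or C)
= D or D or (D or D) and not not not E   — absorption
= D or D or (D or D) and not E   — double negation
= D or D   — absorption
= D   — idempotence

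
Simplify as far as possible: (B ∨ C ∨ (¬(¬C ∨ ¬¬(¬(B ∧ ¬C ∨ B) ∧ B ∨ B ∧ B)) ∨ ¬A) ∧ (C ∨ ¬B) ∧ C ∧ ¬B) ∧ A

(B ∨ C ∨ (¬(¬C ∨ ¬¬(¬(B ∧ ¬C ∨ B) ∧ B ∨ B ∧ B)) ∨ ¬A) ∧ (C ∨ ¬B) ∧ C ∧ ¬B) ∧ A
= (B ∨ C ∨ (¬(¬C ∨ ¬¬(¬B ∧ B ∨ B ∧ B)) ∨ ¬A) ∧ (C ∨ ¬B) ∧ C ∧ ¬B) ∧ A   — absorption
= (B ∨ C ∨ (C ∧ ¬(¬B ∧ B ∨ B ∧ B) ∨ ¬A) ∧ (C ∨ ¬B) ∧ C ∧ ¬B) ∧ A   — De Morgan
= (B ∨ C ∨ (C ∧ ¬B ∨ ¬A) ∧ (C ∨ ¬B) ∧ C ∧ ¬B) ∧ A   — distribution
= (B ∨ C ∨ (C ∧ ¬B ∨ ¬A) ∧ C ∧ ¬B) ∧ A   — absorption
= (B ∨ C ∨ C ∧ ¬B) ∧ A   — absorption
= (B ∨ C) ∧ A   — absorption

(B ∨ C) ∧ A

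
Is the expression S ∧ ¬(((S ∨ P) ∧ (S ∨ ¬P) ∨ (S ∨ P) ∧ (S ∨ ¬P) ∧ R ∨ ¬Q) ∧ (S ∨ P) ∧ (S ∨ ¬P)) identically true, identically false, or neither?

identically false

S ∧ ¬(((S ∨ P) ∧ (S ∨ ¬P) ∨ (S ∨ P) ∧ (S ∨ ¬P) ∧ R ∨ ¬Q) ∧ (S ∨ P) ∧ (S ∨ ¬P))
= S ∧ ¬(((S ∨ P) ∧ (S ∨ ¬P) ∨ ¬Q) ∧ (S ∨ P) ∧ (S ∨ ¬P))   (absorption)
= S ∧ ¬((S ∨ P) ∧ (S ∨ ¬P))   (absorption)
= S ∧ ¬(P ∧ ¬P ∨ S)   (distribution)
= S ∧ ¬S   (complement / identity)
= False   (complement)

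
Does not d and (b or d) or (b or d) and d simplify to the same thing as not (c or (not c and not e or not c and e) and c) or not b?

E1: not d and (b or d) or (b or d) and d
    = (not d or d) and (b or d)   (distribution)
    = b or d   (complement / identity)
E2: not (c or (not c and not e or not c and e) and c) or not b
    = not (c or not c and c) or not b   (distribution)
    = not c or not b   (complement / identity)
These differ: at b=0, c=1, d=0, e=0, E1 = 0 but E2 = 1.

No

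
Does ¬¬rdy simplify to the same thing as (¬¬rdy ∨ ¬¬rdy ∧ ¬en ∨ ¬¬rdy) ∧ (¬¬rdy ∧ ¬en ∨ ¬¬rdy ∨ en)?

Yes

E1: ¬¬rdy
    = rdy   [double negation]
E2: (¬¬rdy ∨ ¬¬rdy ∧ ¬en ∨ ¬¬rdy) ∧ (¬¬rdy ∧ ¬en ∨ ¬¬rdy ∨ en)
    = ¬¬rdy ∧ ¬en ∨ ¬¬rdy ∨ ¬¬rdy ∧ en   [distribution]
    = ¬¬rdy ∨ ¬¬rdy ∧ en   [absorption]
    = ¬¬rdy   [absorption]
    = rdy   [double negation]
Both reduce to rdy, so they are equivalent.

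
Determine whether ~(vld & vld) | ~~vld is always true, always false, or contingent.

always true

~(vld & vld) | ~~vld
= ~vld | ~~vld
= ~vld | vld
= 1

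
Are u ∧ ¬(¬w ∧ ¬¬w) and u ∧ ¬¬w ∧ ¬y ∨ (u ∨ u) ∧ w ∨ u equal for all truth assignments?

E1: u ∧ ¬(¬w ∧ ¬¬w)
    = u ∧ (w ∨ ¬w)   [De Morgan]
    = u   [complement / identity]
E2: u ∧ ¬¬w ∧ ¬y ∨ (u ∨ u) ∧ w ∨ u
    = u ∧ ¬¬w ∧ ¬y ∨ u ∧ w ∨ u   [idempotence]
    = u ∧ w ∧ ¬y ∨ u ∧ w ∨ u   [double negation]
    = u ∧ w ∨ u   [absorption]
    = u   [absorption]
Both reduce to u, so they are equivalent.

Yes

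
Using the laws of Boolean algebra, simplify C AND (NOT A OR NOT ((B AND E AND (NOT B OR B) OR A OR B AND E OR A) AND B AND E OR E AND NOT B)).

C AND (NOT A OR NOT ((B AND E AND (NOT B OR B) OR A OR B AND E OR A) AND B AND E OR E AND NOT B))
= C AND (NOT A OR NOT ((B AND E OR A OR B AND E OR A) AND B AND E OR E AND NOT B))   — complement / identity
= C AND (NOT A OR NOT ((B AND E OR A) AND B AND E OR E AND NOT B))   — idempotence
= C AND (NOT A OR NOT (B AND E OR E AND NOT B))   — absorption
= C AND (NOT A OR NOT E)   — distribution

C AND (NOT A OR NOT E)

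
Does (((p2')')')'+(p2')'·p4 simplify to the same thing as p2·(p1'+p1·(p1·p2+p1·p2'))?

E1: (((p2')')')'+(p2')'·p4
    = (p2')'+(p2')'·p4   — double negation
    = (p2')'   — absorption
    = p2   — double negation
E2: p2·(p1'+p1·(p1·p2+p1·p2'))
    = p2·(p1'+p1·p1)   — distribution
    = p2·(p1'+p1)   — idempotence
    = p2   — complement / identity
Both reduce to p2, so they are equivalent.

Yes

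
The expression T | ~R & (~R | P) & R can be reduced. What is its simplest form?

T

T | ~R & (~R | P) & R
= T | ~R & R   [absorption]
= T   [complement / identity]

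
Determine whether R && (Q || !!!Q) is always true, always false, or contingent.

contingent

R && (Q || !!!Q)
= R && (Q || !Q)   (double negation)
= R   (complement / identity)
This depends on R, so it is not a constant.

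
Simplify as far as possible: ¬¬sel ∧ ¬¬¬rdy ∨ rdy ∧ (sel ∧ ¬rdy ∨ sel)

¬¬sel ∧ ¬¬¬rdy ∨ rdy ∧ (sel ∧ ¬rdy ∨ sel)
= sel ∧ ¬¬¬rdy ∨ rdy ∧ (sel ∧ ¬rdy ∨ sel)
= sel ∧ ¬rdy ∨ rdy ∧ (sel ∧ ¬rdy ∨ sel)
= sel ∧ ¬rdy ∨ rdy ∧ sel
= sel

sel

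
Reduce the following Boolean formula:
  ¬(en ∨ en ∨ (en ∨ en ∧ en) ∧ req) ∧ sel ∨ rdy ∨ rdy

¬en ∧ sel ∨ rdy

¬(en ∨ en ∨ (en ∨ en ∧ en) ∧ req) ∧ sel ∨ rdy ∨ rdy
= ¬(en ∨ en ∨ (en ∨ en) ∧ req) ∧ sel ∨ rdy ∨ rdy
= ¬(en ∨ en) ∧ sel ∨ rdy ∨ rdy
= ¬(en ∨ en) ∧ sel ∨ rdy
= ¬en ∧ sel ∨ rdy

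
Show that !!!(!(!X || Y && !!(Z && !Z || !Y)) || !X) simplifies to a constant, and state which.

false

!!!(!(!X || Y && !!(Z && !Z || !Y)) || !X)
= !!!(!(!X || Y && !!!Y) || !X)   — complement / identity
= !!!(!(!X || Y && !Y) || !X)   — double negation
= !!((!X || Y && !Y) && X)   — De Morgan
= !!(!X && X)   — complement / identity
= !X && X   — double negation
= false   — complement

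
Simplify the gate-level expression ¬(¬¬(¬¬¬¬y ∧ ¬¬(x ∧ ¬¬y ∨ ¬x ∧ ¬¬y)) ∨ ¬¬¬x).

¬(¬¬(¬¬¬¬y ∧ ¬¬(x ∧ ¬¬y ∨ ¬x ∧ ¬¬y)) ∨ ¬¬¬x)
= ¬(¬¬(¬¬¬¬y ∧ ¬¬¬¬y) ∨ ¬¬¬x)
= ¬(¬¬¬¬¬¬y ∨ ¬¬¬x)
= ¬(¬¬¬¬¬¬y ∨ ¬x)
= ¬(¬¬¬¬y ∨ ¬x)
= ¬(¬¬y ∨ ¬x)
= ¬y ∧ x

¬y ∧ x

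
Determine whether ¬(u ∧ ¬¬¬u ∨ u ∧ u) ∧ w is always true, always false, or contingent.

contingent

¬(u ∧ ¬¬¬u ∨ u ∧ u) ∧ w
= ¬(u ∧ ¬u ∨ u ∧ u) ∧ w   [double negation]
= ¬u ∧ w   [distribution]
This depends on u, w, so it is not a constant.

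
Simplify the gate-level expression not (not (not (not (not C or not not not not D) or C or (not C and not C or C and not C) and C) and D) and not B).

not C and D or B

not (not (not (not (not C or not not not not D) or C or (not C and not C or C and not C) and C) and D) and not B)
= not (not (not C or not not not not D) or C or (not C and not C or C and not C) and C) and D or B
= not (not (not C or not not not not D) or C or not C and C) and D or B
= not (not (not C or not not D) or C or not C and C) and D or B
= not (C and not D or C or not C and C) and D or B
= not (C and not D or C) and D or B
= not C and D or B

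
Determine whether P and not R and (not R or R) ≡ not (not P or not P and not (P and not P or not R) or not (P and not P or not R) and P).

E1: P and not R and (not R or R)
    = P and not R   (complement / identity)
E2: not (not P or not P and not (P and not P or not R) or not (P and not P or not R) and P)
    = not (not P or not (P and not P or not R))   (distribution)
    = P and (P and not P or not R)   (De Morgan)
    = P and not R   (complement / identity)
Both reduce to P and not R, so they are equivalent.

Yes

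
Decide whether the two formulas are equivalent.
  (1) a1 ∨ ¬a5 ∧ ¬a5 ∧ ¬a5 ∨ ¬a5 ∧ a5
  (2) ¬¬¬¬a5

E1: a1 ∨ ¬a5 ∧ ¬a5 ∧ ¬a5 ∨ ¬a5 ∧ a5
    = a1 ∨ ¬a5 ∧ ¬a5 ∨ ¬a5 ∧ a5   — idempotence
    = a1 ∨ ¬a5   — distribution
E2: ¬¬¬¬a5
    = ¬¬a5   — double negation
    = a5   — double negation
These differ: at a1=0, a5=0, E1 = 1 but E2 = 0.

No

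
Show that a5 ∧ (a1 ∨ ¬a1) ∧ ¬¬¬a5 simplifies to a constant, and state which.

a5 ∧ (a1 ∨ ¬a1) ∧ ¬¬¬a5
= a5 ∧ ¬¬¬a5   — complement / identity
= a5 ∧ ¬a5   — double negation
= False   — complement

False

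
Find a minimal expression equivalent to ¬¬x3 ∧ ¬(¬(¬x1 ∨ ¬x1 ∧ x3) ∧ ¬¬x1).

¬¬x3 ∧ ¬(¬(¬x1 ∨ ¬x1 ∧ x3) ∧ ¬¬x1)
= ¬¬x3 ∧ ¬(¬¬x1 ∧ ¬¬x1)   — absorption
= x3 ∧ ¬(¬¬x1 ∧ ¬¬x1)   — double negation
= x3 ∧ ¬¬¬x1   — idempotence
= x3 ∧ ¬x1   — double negation

x3 ∧ ¬x1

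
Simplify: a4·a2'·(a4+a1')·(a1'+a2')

a4·a2'·(a4+a1')·(a1'+a2')
= a4·a2'·(a4·a2'+a1')   — distribution
= a4·a2'   — absorption

a4·a2'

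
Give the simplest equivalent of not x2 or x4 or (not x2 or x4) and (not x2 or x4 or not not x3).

not x2 or x4 or (not x2 or x4) and (not x2 or x4 or not not x3)
= not x2 or x4 or (not x2 or x4) and (not x2 or x4 or x3)   — double negation
= not x2 or x4 or not x2 or x4   — absorption
= not x2 or x4   — idempotence

not x2 or x4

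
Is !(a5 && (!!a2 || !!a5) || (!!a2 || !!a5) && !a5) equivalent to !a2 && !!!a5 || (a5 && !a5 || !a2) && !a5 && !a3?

E1: !(a5 && (!!a2 || !!a5) || (!!a2 || !!a5) && !a5)
    = !(!!a2 || !!a5)
    = !a2 && !a5
E2: !a2 && !!!a5 || (a5 && !a5 || !a2) && !a5 && !a3
    = !a2 && !!!a5 || !a2 && !a5 && !a3
    = !a2 && !a5 || !a2 && !a5 && !a3
    = !a2 && !a5
Both reduce to !a2 && !a5, so they are equivalent.

Yes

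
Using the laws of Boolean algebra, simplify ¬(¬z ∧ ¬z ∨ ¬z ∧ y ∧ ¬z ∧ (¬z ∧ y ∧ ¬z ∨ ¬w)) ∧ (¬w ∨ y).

¬(¬z ∧ ¬z ∨ ¬z ∧ y ∧ ¬z ∧ (¬z ∧ y ∧ ¬z ∨ ¬w)) ∧ (¬w ∨ y)
= ¬(¬z ∧ ¬z ∨ ¬z ∧ y ∧ ¬z) ∧ (¬w ∨ y)
= ¬((¬z ∨ ¬z ∧ y) ∧ ¬z) ∧ (¬w ∨ y)
= ¬(¬z ∧ ¬z) ∧ (¬w ∨ y)
= (z ∨ z) ∧ (¬w ∨ y)
= z ∧ (¬w ∨ y)

z ∧ (¬w ∨ y)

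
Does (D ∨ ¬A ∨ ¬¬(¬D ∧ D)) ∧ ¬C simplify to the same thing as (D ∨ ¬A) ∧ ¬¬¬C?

E1: (D ∨ ¬A ∨ ¬¬(¬D ∧ D)) ∧ ¬C
    = (D ∨ ¬A ∨ ¬D ∧ D) ∧ ¬C   — double negation
    = (D ∨ ¬A) ∧ ¬C   — complement / identity
E2: (D ∨ ¬A) ∧ ¬¬¬C
    = (D ∨ ¬A) ∧ ¬C   — double negation
Both reduce to (D ∨ ¬A) ∧ ¬C, so they are equivalent.

Yes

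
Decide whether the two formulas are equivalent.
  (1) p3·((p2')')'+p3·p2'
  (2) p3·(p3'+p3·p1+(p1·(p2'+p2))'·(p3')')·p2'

Yes

E1: p3·((p2')')'+p3·p2'
    = p3·p2'+p3·p2'   [double negation]
    = p3·p2'   [idempotence]
E2: p3·(p3'+p3·p1+(p1·(p2'+p2))'·(p3')')·p2'
    = p3·(p3'+p3·p1+p1'·(p3')')·p2'   [complement / identity]
    = p3·(p3'+p3·p1+p1'·p3)·p2'   [double negation]
    = p3·(p3'+p3)·p2'   [distribution]
    = p3·p2'   [complement / identity]
Both reduce to p3·p2', so they are equivalent.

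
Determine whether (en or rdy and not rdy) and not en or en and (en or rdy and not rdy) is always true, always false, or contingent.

(en or rdy and not rdy) and not en or en and (en or rdy and not rdy)
= en or rdy and not rdy   — distribution
= en   — complement / identity
This depends on en, so it is not a constant.

contingent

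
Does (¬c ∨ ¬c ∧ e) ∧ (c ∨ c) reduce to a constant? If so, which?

(¬c ∨ ¬c ∧ e) ∧ (c ∨ c)
= ¬c ∧ (c ∨ c)   (absorption)
= ¬c ∧ c   (idempotence)
= False   (complement)

yes, False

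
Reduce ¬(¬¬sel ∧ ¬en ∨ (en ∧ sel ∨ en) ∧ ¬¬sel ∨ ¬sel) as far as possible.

False

¬(¬¬sel ∧ ¬en ∨ (en ∧ sel ∨ en) ∧ ¬¬sel ∨ ¬sel)
= ¬(¬¬sel ∧ ¬en ∨ en ∧ ¬¬sel ∨ ¬sel)   — absorption
= ¬(¬¬sel ∨ ¬sel)   — distribution
= ¬sel ∧ sel   — De Morgan
= False   — complement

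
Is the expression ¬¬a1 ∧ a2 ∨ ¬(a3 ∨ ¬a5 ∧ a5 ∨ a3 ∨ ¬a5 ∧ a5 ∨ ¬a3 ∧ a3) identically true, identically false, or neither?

¬¬a1 ∧ a2 ∨ ¬(a3 ∨ ¬a5 ∧ a5 ∨ a3 ∨ ¬a5 ∧ a5 ∨ ¬a3 ∧ a3)
= ¬¬a1 ∧ a2 ∨ ¬(a3 ∨ ¬a5 ∧ a5 ∨ a3 ∨ ¬a5 ∧ a5)   (complement / identity)
= a1 ∧ a2 ∨ ¬(a3 ∨ ¬a5 ∧ a5 ∨ a3 ∨ ¬a5 ∧ a5)   (double negation)
= a1 ∧ a2 ∨ ¬(a3 ∨ ¬a5 ∧ a5)   (idempotence)
= a1 ∧ a2 ∨ ¬a3   (complement / identity)
This depends on a1, a2, a3, so it is not a constant.

neither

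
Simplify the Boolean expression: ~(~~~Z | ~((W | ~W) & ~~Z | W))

Z

~(~~~Z | ~((W | ~W) & ~~Z | W))
= ~(~~~Z | ~(~~Z | W))   (complement / identity)
= ~(~~~Z | ~(Z | W))   (double negation)
= ~(~Z | ~(Z | W))   (double negation)
= Z & (Z | W)   (De Morgan)
= Z   (absorption)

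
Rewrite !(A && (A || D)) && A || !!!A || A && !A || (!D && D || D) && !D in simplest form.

!A

!(A && (A || D)) && A || !!!A || A && !A || (!D && D || D) && !D
= !(A && (A || D)) && A || !!!A || A && !A || D && !D   [complement / identity]
= !A && A || !!!A || A && !A || D && !D   [absorption]
= !A && A || !!!A || D && !D   [complement / identity]
= !A && A || !A || D && !D   [double negation]
= !A || D && !D   [complement / identity]
= !A   [complement / identity]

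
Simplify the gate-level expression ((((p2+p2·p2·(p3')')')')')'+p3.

((((p2+p2·p2·(p3')')')')')'+p3
= ((((p2+p2·p2·p3)')')')'+p3   (double negation)
= ((p2+p2·p2·p3)')'+p3   (double negation)
= p2+p2·p2·p3+p3   (double negation)
= p2+p2·p3+p3   (idempotence)
= p2+p3   (absorption)

p2+p3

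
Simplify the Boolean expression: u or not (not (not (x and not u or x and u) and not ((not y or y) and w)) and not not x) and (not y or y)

u or not (not (not (x and not u or x and u) and not ((not y or y) and w)) and not not x) and (not y or y)
= u or not (not (not x and not ((not y or y) and w)) and not not x) and (not y or y)   (distribution)
= u or (not x and not ((not y or y) and w) or not x) and (not y or y)   (De Morgan)
= u or (not x and not w or not x) and (not y or y)   (complement / identity)
= u or not x and (not y or y)   (absorption)
= u or not x   (complement / identity)

u or not x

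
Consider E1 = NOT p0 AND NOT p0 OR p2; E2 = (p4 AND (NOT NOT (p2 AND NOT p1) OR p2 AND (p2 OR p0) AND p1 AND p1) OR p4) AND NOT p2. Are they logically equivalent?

No

E1: NOT p0 AND NOT p0 OR p2
    = NOT p0 OR p2   — idempotence
E2: (p4 AND (NOT NOT (p2 AND NOT p1) OR p2 AND (p2 OR p0) AND p1 AND p1) OR p4) AND NOT p2
    = (p4 AND (NOT NOT (p2 AND NOT p1) OR p2 AND p1 AND p1) OR p4) AND NOT p2   — absorption
    = (p4 AND (NOT NOT (p2 AND NOT p1) OR p2 AND p1) OR p4) AND NOT p2   — idempotence
    = (p4 AND (p2 AND NOT p1 OR p2 AND p1) OR p4) AND NOT p2   — double negation
    = (p4 AND p2 OR p4) AND NOT p2   — distribution
    = p4 AND NOT p2   — absorption
These differ: at p0=0, p1=0, p2=1, p4=0, E1 = 1 but E2 = 0.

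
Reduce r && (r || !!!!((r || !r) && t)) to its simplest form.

r

r && (r || !!!!((r || !r) && t))
= r && (r || !!!!t)   [complement / identity]
= r && (r || !!t)   [double negation]
= r && (r || t)   [double negation]
= r   [absorption]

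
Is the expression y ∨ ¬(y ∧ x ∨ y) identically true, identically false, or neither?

y ∨ ¬(y ∧ x ∨ y)
= y ∨ ¬y   — absorption
= True   — complement

identically true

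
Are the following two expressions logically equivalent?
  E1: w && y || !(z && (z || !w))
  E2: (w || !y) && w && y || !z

Yes

E1: w && y || !(z && (z || !w))
    = w && y || !z   (absorption)
E2: (w || !y) && w && y || !z
    = w && y || !z   (absorption)
Both reduce to w && y || !z, so they are equivalent.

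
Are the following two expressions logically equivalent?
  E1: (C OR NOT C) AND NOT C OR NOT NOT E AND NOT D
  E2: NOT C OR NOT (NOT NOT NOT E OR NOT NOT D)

E1: (C OR NOT C) AND NOT C OR NOT NOT E AND NOT D
    = (C OR NOT C) AND NOT C OR E AND NOT D   — double negation
    = NOT C OR E AND NOT D   — complement / identity
E2: NOT C OR NOT (NOT NOT NOT E OR NOT NOT D)
    = NOT C OR NOT (NOT E OR NOT NOT D)   — double negation
    = NOT C OR E AND NOT D   — De Morgan
Both reduce to NOT C OR E AND NOT D, so they are equivalent.

Yes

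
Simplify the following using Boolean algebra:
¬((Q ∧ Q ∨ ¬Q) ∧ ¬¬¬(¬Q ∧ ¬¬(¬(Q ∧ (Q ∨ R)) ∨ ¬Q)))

¬Q

¬((Q ∧ Q ∨ ¬Q) ∧ ¬¬¬(¬Q ∧ ¬¬(¬(Q ∧ (Q ∨ R)) ∨ ¬Q)))
= ¬((Q ∧ Q ∨ ¬Q) ∧ ¬¬¬(¬Q ∧ ¬¬(¬Q ∨ ¬Q)))   [absorption]
= ¬((Q ∧ Q ∨ ¬Q) ∧ ¬¬¬(¬Q ∧ ¬(Q ∧ Q)))   [De Morgan]
= ¬((Q ∧ Q ∨ ¬Q) ∧ ¬(¬Q ∧ ¬(Q ∧ Q)))   [double negation]
= ¬((Q ∧ Q ∨ ¬Q) ∧ (Q ∨ Q ∧ Q))   [De Morgan]
= ¬(Q ∧ Q ∨ ¬Q ∧ Q)   [distribution]
= ¬Q   [distribution]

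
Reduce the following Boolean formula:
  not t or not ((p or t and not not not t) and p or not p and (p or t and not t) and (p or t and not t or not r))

not t or not ((p or t and not not not t) and p or not p and (p or t and not t) and (p or t and not t or not r))
= not t or not ((p or t and not t) and p or not p and (p or t and not t) and (p or t and not t or not r))   — double negation
= not t or not ((p or t and not t) and p or not p and (p or t and not t))   — absorption
= not t or not (p or t and not t)   — distribution
= not t or not p   — complement / identity

not t or not p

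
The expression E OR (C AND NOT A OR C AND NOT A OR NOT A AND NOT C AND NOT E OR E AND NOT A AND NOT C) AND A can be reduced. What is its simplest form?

E

E OR (C AND NOT A OR C AND NOT A OR NOT A AND NOT C AND NOT E OR E AND NOT A AND NOT C) AND A
= E OR (C AND NOT A OR NOT A AND NOT C AND NOT E OR E AND NOT A AND NOT C) AND A
= E OR (C AND NOT A OR NOT A AND NOT C) AND A
= E OR NOT A AND A
= E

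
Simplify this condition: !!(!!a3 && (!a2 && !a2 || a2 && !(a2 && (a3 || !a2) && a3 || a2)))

a3 && !a2

!!(!!a3 && (!a2 && !a2 || a2 && !(a2 && (a3 || !a2) && a3 || a2)))
= !!(!!a3 && (!a2 && !a2 || a2 && !(a2 && a3 || a2)))   — absorption
= !!a3 && (!a2 && !a2 || a2 && !(a2 && a3 || a2))   — double negation
= !!a3 && (!a2 && !a2 || a2 && !a2)   — absorption
= a3 && (!a2 && !a2 || a2 && !a2)   — double negation
= a3 && !a2   — distribution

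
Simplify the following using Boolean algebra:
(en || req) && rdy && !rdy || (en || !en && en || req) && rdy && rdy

(en || req) && rdy

(en || req) && rdy && !rdy || (en || !en && en || req) && rdy && rdy
= (en || req) && rdy && !rdy || (en || req) && rdy && rdy   — complement / identity
= (en || req) && rdy   — distribution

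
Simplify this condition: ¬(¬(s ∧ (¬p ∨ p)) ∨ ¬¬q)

¬(¬(s ∧ (¬p ∨ p)) ∨ ¬¬q)
= ¬(¬s ∨ ¬¬q)   — complement / identity
= s ∧ ¬q   — De Morgan

s ∧ ¬q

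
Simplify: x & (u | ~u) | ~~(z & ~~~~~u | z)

x & (u | ~u) | ~~(z & ~~~~~u | z)
= x & (u | ~u) | ~~(z & ~~~u | z)   [double negation]
= x | ~~(z & ~~~u | z)   [complement / identity]
= x | ~~(z & ~u | z)   [double negation]
= x | z & ~u | z   [double negation]
= x | z   [absorption]

x | z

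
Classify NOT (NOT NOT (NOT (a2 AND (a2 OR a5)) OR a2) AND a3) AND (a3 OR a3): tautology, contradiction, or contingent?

contradiction

NOT (NOT NOT (NOT (a2 AND (a2 OR a5)) OR a2) AND a3) AND (a3 OR a3)
= NOT (NOT NOT (NOT a2 OR a2) AND a3) AND (a3 OR a3)
= NOT (NOT NOT (NOT a2 OR a2) AND a3) AND a3
= NOT ((NOT a2 OR a2) AND a3) AND a3
= NOT a3 AND a3
= FALSE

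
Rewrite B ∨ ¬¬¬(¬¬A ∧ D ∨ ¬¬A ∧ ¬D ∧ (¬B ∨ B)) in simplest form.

B ∨ ¬A

B ∨ ¬¬¬(¬¬A ∧ D ∨ ¬¬A ∧ ¬D ∧ (¬B ∨ B))
= B ∨ ¬¬¬(¬¬A ∧ D ∨ ¬¬A ∧ ¬D)   — complement / identity
= B ∨ ¬¬¬¬¬A   — distribution
= B ∨ ¬¬¬A   — double negation
= B ∨ ¬A   — double negation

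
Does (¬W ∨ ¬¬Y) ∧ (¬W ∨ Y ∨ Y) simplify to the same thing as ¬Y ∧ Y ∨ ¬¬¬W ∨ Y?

E1: (¬W ∨ ¬¬Y) ∧ (¬W ∨ Y ∨ Y)
    = (¬W ∨ Y) ∧ (¬W ∨ Y ∨ Y)   — double negation
    = ¬W ∨ Y   — absorption
E2: ¬Y ∧ Y ∨ ¬¬¬W ∨ Y
    = ¬¬¬W ∨ Y   — complement / identity
    = ¬W ∨ Y   — double negation
Both reduce to ¬W ∨ Y, so they are equivalent.

Yes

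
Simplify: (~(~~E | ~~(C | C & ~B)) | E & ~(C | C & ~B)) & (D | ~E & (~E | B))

(~(~~E | ~~(C | C & ~B)) | E & ~(C | C & ~B)) & (D | ~E & (~E | B))
= (~E & ~(C | C & ~B) | E & ~(C | C & ~B)) & (D | ~E & (~E | B))   [De Morgan]
= ~(C | C & ~B) & (D | ~E & (~E | B))   [distribution]
= ~(C | C & ~B) & (D | ~E)   [absorption]
= ~C & (D | ~E)   [absorption]

~C & (D | ~E)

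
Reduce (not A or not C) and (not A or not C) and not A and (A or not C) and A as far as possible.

(not A or not C) and (not A or not C) and not A and (A or not C) and A
= (not A or not C) and (not A or not C) and not A and A
= (not A or not C) and not A and A
= not A and A
= False

False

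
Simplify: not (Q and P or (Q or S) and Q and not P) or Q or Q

True

not (Q and P or (Q or S) and Q and not P) or Q or Q
= not (Q and P or Q and not P) or Q or Q   — absorption
= not Q or Q or Q   — distribution
= not Q or Q   — idempotence
= True   — complement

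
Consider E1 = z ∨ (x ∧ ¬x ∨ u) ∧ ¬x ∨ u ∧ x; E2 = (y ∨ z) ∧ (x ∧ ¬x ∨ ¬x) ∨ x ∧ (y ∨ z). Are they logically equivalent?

E1: z ∨ (x ∧ ¬x ∨ u) ∧ ¬x ∨ u ∧ x
    = z ∨ u ∧ ¬x ∨ u ∧ x   — complement / identity
    = z ∨ u   — distribution
E2: (y ∨ z) ∧ (x ∧ ¬x ∨ ¬x) ∨ x ∧ (y ∨ z)
    = (y ∨ z) ∧ ¬x ∨ x ∧ (y ∨ z)   — complement / identity
    = y ∨ z   — distribution
These differ: at u=1, x=0, y=0, z=0, E1 = 1 but E2 = 0.

No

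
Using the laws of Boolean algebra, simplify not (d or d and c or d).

not (d or d and c or d)
= not (d or d)   (absorption)
= not d   (idempotence)

not d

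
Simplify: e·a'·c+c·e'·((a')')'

e·a'·c+c·e'·((a')')'
= c·(e·a'+e'·((a')')')   (distribution)
= c·(e·a'+e'·a')   (double negation)
= c·a'   (distribution)

c·a'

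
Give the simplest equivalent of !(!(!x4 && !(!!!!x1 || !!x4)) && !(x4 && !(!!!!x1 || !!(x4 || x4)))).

!(!(!x4 && !(!!!!x1 || !!x4)) && !(x4 && !(!!!!x1 || !!(x4 || x4))))
= !(!(!x4 && !(!!!!x1 || !!x4)) && !(x4 && !(!!!!x1 || !!x4)))   [idempotence]
= !x4 && !(!!!!x1 || !!x4) || x4 && !(!!!!x1 || !!x4)   [De Morgan]
= !(!!!!x1 || !!x4)   [distribution]
= !!!x1 && !x4   [De Morgan]
= !x1 && !x4   [double negation]

!x1 && !x4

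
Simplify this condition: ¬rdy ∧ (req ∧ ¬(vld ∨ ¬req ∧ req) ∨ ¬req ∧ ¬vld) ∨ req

¬rdy ∧ (req ∧ ¬(vld ∨ ¬req ∧ req) ∨ ¬req ∧ ¬vld) ∨ req
= ¬rdy ∧ (req ∧ ¬vld ∨ ¬req ∧ ¬vld) ∨ req
= ¬rdy ∧ ¬vld ∨ req

¬rdy ∧ ¬vld ∨ req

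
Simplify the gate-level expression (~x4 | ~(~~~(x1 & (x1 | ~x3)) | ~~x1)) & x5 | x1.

~x4 & x5 | x1

(~x4 | ~(~~~(x1 & (x1 | ~x3)) | ~~x1)) & x5 | x1
= (~x4 | ~~(x1 & (x1 | ~x3)) & ~x1) & x5 | x1   [De Morgan]
= (~x4 | x1 & (x1 | ~x3) & ~x1) & x5 | x1   [double negation]
= (~x4 | x1 & ~x1) & x5 | x1   [absorption]
= ~x4 & x5 | x1   [complement / identity]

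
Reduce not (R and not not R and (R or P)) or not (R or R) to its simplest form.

not R

not (R and not not R and (R or P)) or not (R or R)
= not (R and R and (R or P)) or not (R or R)   [double negation]
= not (R and (R or P)) or not (R or R)   [idempotence]
= not (R and (R or P)) or not R   [idempotence]
= not R or not R   [absorption]
= not R   [idempotence]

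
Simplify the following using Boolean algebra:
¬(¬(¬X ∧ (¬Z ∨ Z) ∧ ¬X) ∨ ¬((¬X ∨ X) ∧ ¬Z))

¬X ∧ ¬Z

¬(¬(¬X ∧ (¬Z ∨ Z) ∧ ¬X) ∨ ¬((¬X ∨ X) ∧ ¬Z))
= ¬(¬(¬X ∧ ¬X) ∨ ¬((¬X ∨ X) ∧ ¬Z))   (complement / identity)
= ¬(¬(¬X ∧ ¬X) ∨ ¬¬Z)   (complement / identity)
= ¬X ∧ ¬X ∧ ¬Z   (De Morgan)
= ¬X ∧ ¬Z   (idempotence)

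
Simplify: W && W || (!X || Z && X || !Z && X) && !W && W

W

W && W || (!X || Z && X || !Z && X) && !W && W
= W && W || (!X || X) && !W && W   [distribution]
= W && W || !W && W   [complement / identity]
= W   [distribution]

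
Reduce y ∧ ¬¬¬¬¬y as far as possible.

False

y ∧ ¬¬¬¬¬y
= y ∧ ¬¬¬y   (double negation)
= y ∧ ¬y   (double negation)
= False   (complement)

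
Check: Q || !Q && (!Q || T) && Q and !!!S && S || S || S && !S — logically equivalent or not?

E1: Q || !Q && (!Q || T) && Q
    = Q || !Q && Q   — absorption
    = Q   — complement / identity
E2: !!!S && S || S || S && !S
    = !S && S || S || S && !S   — double negation
    = !S && S || S   — complement / identity
    = S   — complement / identity
These differ: at Q=0, S=1, T=0, E1 = 0 but E2 = 1.

No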